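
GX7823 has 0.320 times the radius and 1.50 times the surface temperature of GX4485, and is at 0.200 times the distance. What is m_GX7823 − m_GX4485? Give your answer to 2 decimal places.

L_GX7823/L_GX4485 = (0.320)²(1.50)⁴ = 0.5184.
F_GX7823/F_GX4485 = (L_GX7823/L_GX4485)/(d_GX7823/d_GX4485)² = 0.5184/0.04000 = 12.96.
m_GX7823 − m_GX4485 = −2.5 log₁₀(12.96) = -2.78.

-2.78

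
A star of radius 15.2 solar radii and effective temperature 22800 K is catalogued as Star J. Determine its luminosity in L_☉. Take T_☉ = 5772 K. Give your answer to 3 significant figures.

5.62×10^4 L_☉

L/L_☉ = (R/R_☉)² (T/T_☉)⁴ = (15.2)² × (22800/5772)⁴
       = 231.0 × (3.950)⁴ = 231.0 × 243.5 = 5.625×10^4.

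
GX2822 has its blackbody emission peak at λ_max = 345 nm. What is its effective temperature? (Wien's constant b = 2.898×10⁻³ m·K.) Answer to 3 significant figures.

8.40×10^3 K

T = b/λ_max = 2.898×10⁻³ / (345×10⁻⁹) = 8400 K.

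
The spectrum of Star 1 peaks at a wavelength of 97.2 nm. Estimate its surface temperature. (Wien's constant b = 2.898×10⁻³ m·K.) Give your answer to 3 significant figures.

T = b/λ_max = 2.898×10⁻³ / (97.2×10⁻⁹) = 2.981×10^4 K.

2.98×10^4 K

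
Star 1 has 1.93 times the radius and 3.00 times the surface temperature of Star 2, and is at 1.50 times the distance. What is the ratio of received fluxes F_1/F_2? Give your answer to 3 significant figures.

L_1/L_2 = (R_1/R_2)²(T_1/T_2)⁴ = (1.93)² × (3.00)⁴ = 301.7.
F_1/F_2 = (L_1/L_2)/(d_1/d_2)² = 301.7 / (1.50)² = 134.1.

134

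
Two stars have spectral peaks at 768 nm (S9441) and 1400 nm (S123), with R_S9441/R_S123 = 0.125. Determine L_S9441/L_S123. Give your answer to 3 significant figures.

Wien's law gives T ∝ 1/λ_max, so T_S9441/T_S123 = λ_S123/λ_S9441 = 1400/768 = 1.823.
Then L ∝ R²T⁴ gives L_S9441/L_S123 = (0.125)² × (1.823)⁴ = 0.01562 × 11.04 = 0.1725.

0.173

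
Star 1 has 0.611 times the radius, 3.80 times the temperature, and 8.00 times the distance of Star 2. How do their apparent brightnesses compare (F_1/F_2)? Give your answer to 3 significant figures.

1.22

L_1/L_2 = (R_1/R_2)²(T_1/T_2)⁴ = (0.611)² × (3.80)⁴ = 77.84.
F_1/F_2 = (L_1/L_2)/(d_1/d_2)² = 77.84 / (8.00)² = 1.216.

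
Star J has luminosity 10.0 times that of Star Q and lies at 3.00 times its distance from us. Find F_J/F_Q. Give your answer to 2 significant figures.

1.1

F = L/(4πd²), so F_J/F_Q = (L_J/L_Q) / (d_J/d_Q)²
= 10.0 / (3.00)² = 10.0 / 9.000 = 1.111.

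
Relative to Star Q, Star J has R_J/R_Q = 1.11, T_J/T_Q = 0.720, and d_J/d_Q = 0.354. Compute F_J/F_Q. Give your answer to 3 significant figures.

L_J/L_Q = (R_J/R_Q)²(T_J/T_Q)⁴ = (1.11)² × (0.720)⁴ = 0.3311.
F_J/F_Q = (L_J/L_Q)/(d_J/d_Q)² = 0.3311 / (0.354)² = 2.642.

2.64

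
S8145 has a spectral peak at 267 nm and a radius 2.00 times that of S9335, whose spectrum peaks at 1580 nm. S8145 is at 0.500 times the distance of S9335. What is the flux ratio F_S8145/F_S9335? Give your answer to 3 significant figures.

Wien's law: T_S8145/T_S9335 = λ_S9335/λ_S8145 = 1580/267 = 5.918.
L_S8145/L_S9335 = (R_S8145/R_S9335)²(T_S8145/T_S9335)⁴ = (2.00)²(5.918)⁴ = 4905.
F_S8145/F_S9335 = (L_S8145/L_S9335)/(d_S8145/d_S9335)² = 4905/(0.500)² = 1.962×10^4.

1.96×10^4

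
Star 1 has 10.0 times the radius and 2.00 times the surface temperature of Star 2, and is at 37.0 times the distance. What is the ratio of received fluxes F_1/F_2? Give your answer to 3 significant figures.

L_1/L_2 = (R_1/R_2)²(T_1/T_2)⁴ = (10.0)² × (2.00)⁴ = 1600.
F_1/F_2 = (L_1/L_2)/(d_1/d_2)² = 1600 / (37.0)² = 1.169.

1.17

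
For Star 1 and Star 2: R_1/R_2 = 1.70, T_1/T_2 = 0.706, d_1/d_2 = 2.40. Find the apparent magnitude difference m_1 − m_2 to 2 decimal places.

2.26

L_1/L_2 = (1.70)²(0.706)⁴ = 0.7180.
F_1/F_2 = (L_1/L_2)/(d_1/d_2)² = 0.7180/5.760 = 0.1247.
m_1 − m_2 = −2.5 log₁₀(0.1247) = 2.26.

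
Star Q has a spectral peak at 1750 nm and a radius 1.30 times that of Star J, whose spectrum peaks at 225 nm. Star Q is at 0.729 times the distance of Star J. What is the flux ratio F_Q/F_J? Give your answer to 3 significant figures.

8.69×10^-4

Wien's law: T_Q/T_J = λ_J/λ_Q = 225/1750 = 0.1286.
L_Q/L_J = (R_Q/R_J)²(T_Q/T_J)⁴ = (1.30)²(0.1286)⁴ = 4.618×10^-4.
F_Q/F_J = (L_Q/L_J)/(d_Q/d_J)² = 4.618×10^-4/(0.729)² = 8.690×10^-4.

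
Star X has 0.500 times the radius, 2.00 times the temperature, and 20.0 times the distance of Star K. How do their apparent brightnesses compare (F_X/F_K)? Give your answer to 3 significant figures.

L_X/L_K = (R_X/R_K)²(T_X/T_K)⁴ = (0.500)² × (2.00)⁴ = 4.000.
F_X/F_K = (L_X/L_K)/(d_X/d_K)² = 4.000 / (20.0)² = 0.01000.

0.0100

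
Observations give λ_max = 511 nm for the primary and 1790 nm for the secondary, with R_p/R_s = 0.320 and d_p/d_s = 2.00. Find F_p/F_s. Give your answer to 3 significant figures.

Wien's law: T_p/T_s = λ_s/λ_p = 1790/511 = 3.503.
L_p/L_s = (R_p/R_s)²(T_p/T_s)⁴ = (0.320)²(3.503)⁴ = 15.42.
F_p/F_s = (L_p/L_s)/(d_p/d_s)² = 15.42/(2.00)² = 3.855.

3.85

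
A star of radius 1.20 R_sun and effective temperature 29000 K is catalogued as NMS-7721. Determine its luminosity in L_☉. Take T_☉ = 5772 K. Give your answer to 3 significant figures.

L/L_☉ = (R/R_☉)² (T/T_☉)⁴ = (1.20)² × (29000/5772)⁴
       = 1.440 × (5.024)⁴ = 1.440 × 637.2 = 917.6.

918 L_☉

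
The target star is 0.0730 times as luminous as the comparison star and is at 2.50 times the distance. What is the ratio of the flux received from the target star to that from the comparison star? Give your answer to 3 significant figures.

F = L/(4πd²), so F_t/F_c = (L_t/L_c) / (d_t/d_c)²
= 0.0730 / (2.50)² = 0.0730 / 6.250 = 0.01168.

0.0117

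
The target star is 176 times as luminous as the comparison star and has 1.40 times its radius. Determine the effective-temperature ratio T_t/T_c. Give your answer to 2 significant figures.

3.1

L ∝ R²T⁴ gives T ∝ (L/R²)^(1/4), so
T_t/T_c = (176 / 1.40²)^(1/4) = (89.80)^(1/4) = 3.078.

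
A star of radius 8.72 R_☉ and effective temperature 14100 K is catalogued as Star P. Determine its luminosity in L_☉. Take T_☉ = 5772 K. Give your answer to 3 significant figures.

L/L_☉ = (R/R_☉)² (T/T_☉)⁴ = (8.72)² × (14100/5772)⁴
       = 76.04 × (2.443)⁴ = 76.04 × 35.61 = 2708.

2.71×10^3 L_☉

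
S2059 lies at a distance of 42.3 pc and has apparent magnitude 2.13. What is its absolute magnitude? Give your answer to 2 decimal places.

M = m − 5 log₁₀(d/10 pc) = 2.13 − 5 log₁₀(42.3/10)
  = 2.13 − 5 × 0.626 = 2.13 − 3.13 = -1.00.

-1.00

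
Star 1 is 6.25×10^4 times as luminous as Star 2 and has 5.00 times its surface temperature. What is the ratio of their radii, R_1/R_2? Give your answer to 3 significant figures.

L ∝ R²T⁴ gives R ∝ √L / T², so
R_1/R_2 = √(6.25×10^4) / (5.00)² = 250.0 / 25.00 = 10.00.

10.0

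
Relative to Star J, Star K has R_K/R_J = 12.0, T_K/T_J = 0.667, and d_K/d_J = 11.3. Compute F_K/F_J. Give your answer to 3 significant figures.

L_K/L_J = (R_K/R_J)²(T_K/T_J)⁴ = (12.0)² × (0.667)⁴ = 28.50.
F_K/F_J = (L_K/L_J)/(d_K/d_J)² = 28.50 / (11.3)² = 0.2232.

0.223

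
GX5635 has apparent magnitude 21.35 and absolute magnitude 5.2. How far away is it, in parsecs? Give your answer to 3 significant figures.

1.70×10^4 pc

m − M = 5 log₁₀(d/10 pc)
21.35 − (5.2) = 16.15 = 5 log₁₀(d/10)
d = 10 × 10^(16.15/5) = 10 × 10^3.230 = 1.698×10^4 pc.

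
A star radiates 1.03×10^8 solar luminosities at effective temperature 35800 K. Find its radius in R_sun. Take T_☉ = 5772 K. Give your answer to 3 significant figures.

264 R_sun

R/R_☉ = √(L/L_☉) / (T/T_☉)² = √(1.03×10^8) / (6.202)²
       = 1.015×10^4 / 38.47 = 263.8.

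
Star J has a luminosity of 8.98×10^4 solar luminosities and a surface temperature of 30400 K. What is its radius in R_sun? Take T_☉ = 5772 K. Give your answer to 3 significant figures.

R/R_☉ = √(L/L_☉) / (T/T_☉)² = √(8.98×10^4) / (5.267)²
       = 299.7 / 27.74 = 10.80.

10.8 R_sun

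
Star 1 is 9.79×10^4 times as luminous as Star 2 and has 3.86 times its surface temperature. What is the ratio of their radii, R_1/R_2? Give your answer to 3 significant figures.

21.0

L ∝ R²T⁴ gives R ∝ √L / T², so
R_1/R_2 = √(9.79×10^4) / (3.86)² = 312.9 / 14.90 = 21.00.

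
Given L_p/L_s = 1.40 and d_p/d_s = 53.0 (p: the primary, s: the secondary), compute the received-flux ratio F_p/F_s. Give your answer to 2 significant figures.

F = L/(4πd²), so F_p/F_s = (L_p/L_s) / (d_p/d_s)²
= 1.40 / (53.0)² = 1.40 / 2809 = 4.984×10^-4.

5.0×10^-4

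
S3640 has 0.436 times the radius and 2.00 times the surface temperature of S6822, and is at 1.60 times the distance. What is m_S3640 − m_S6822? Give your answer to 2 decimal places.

-0.19

L_S3640/L_S6822 = (0.436)²(2.00)⁴ = 3.042.
F_S3640/F_S6822 = (L_S3640/L_S6822)/(d_S3640/d_S6822)² = 3.042/2.560 = 1.188.
m_S3640 − m_S6822 = −2.5 log₁₀(1.188) = -0.19.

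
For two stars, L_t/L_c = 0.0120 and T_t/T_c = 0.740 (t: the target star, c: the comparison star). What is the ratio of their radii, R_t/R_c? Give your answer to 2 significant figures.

0.20

L ∝ R²T⁴ gives R ∝ √L / T², so
R_t/R_c = √(0.0120) / (0.740)² = 0.1095 / 0.5476 = 0.2000.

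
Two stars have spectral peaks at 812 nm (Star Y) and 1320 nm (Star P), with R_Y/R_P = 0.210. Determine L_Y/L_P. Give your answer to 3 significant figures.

Wien's law gives T ∝ 1/λ_max, so T_Y/T_P = λ_P/λ_Y = 1320/812 = 1.626.
Then L ∝ R²T⁴ gives L_Y/L_P = (0.210)² × (1.626)⁴ = 0.04410 × 6.983 = 0.3080.

0.308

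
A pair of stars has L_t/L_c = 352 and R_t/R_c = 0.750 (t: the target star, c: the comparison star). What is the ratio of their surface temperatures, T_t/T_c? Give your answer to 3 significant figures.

L ∝ R²T⁴ gives T ∝ (L/R²)^(1/4), so
T_t/T_c = (352 / 0.750²)^(1/4) = (625.8)^(1/4) = 5.002.

5.00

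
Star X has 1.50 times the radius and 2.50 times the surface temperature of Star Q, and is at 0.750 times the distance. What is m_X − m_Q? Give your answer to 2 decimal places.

-5.48

L_X/L_Q = (1.50)²(2.50)⁴ = 87.89.
F_X/F_Q = (L_X/L_Q)/(d_X/d_Q)² = 87.89/0.5625 = 156.2.
m_X − m_Q = −2.5 log₁₀(156.2) = -5.48.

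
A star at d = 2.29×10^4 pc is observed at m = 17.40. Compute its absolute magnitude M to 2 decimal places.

M = m − 5 log₁₀(d/10 pc) = 17.40 − 5 log₁₀(2.29×10^4/10)
  = 17.40 − 5 × 3.360 = 17.40 − 16.80 = 0.60.

0.60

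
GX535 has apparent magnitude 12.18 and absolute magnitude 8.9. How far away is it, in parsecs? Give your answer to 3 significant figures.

45.3 pc

m − M = 5 log₁₀(d/10 pc)
12.18 − (8.9) = 3.28 = 5 log₁₀(d/10)
d = 10 × 10^(3.28/5) = 10 × 10^0.656 = 45.29 pc.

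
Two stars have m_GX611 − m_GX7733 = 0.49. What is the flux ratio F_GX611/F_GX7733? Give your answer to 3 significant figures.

F_GX611/F_GX7733 = 10^(−(m_GX611 − m_GX7733)/2.5) = 10^(-0.49/2.5) = 10^-0.196 = 0.6368.

0.637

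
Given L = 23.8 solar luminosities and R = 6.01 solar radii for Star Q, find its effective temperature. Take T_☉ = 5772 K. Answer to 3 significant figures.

T/T_☉ = (L/L_☉)^(1/4) / (R/R_☉)^(1/2)
T = 5772 × (23.8)^(1/4) / √(6.01) = 5772 × 2.209 / 2.452 = 5200 K.

5.20×10^3 K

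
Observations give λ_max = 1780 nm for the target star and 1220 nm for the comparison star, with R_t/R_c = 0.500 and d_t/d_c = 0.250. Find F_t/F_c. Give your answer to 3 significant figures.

Wien's law: T_t/T_c = λ_c/λ_t = 1220/1780 = 0.6854.
L_t/L_c = (R_t/R_c)²(T_t/T_c)⁴ = (0.500)²(0.6854)⁴ = 0.05517.
F_t/F_c = (L_t/L_c)/(d_t/d_c)² = 0.05517/(0.250)² = 0.8827.

0.883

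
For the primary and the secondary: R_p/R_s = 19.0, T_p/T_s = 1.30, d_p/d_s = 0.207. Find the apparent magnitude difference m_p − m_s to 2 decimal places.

L_p/L_s = (19.0)²(1.30)⁴ = 1031.
F_p/F_s = (L_p/L_s)/(d_p/d_s)² = 1031/0.04285 = 2.406×10^4.
m_p − m_s = −2.5 log₁₀(2.406×10^4) = -10.95.

-10.95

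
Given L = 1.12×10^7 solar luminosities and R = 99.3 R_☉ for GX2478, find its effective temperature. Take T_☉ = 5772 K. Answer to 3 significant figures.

T/T_☉ = (L/L_☉)^(1/4) / (R/R_☉)^(1/2)
T = 5772 × (1.12×10^7)^(1/4) / √(99.3) = 5772 × 57.85 / 9.965 = 3.351×10^4 K.

3.35×10^4 K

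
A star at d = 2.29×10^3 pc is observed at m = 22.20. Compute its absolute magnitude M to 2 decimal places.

M = m − 5 log₁₀(d/10 pc) = 22.20 − 5 log₁₀(2.29×10^3/10)
  = 22.20 − 5 × 2.360 = 22.20 − 11.80 = 10.40.

10.40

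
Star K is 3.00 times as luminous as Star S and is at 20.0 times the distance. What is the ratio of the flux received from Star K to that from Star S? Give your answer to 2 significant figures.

F = L/(4πd²), so F_K/F_S = (L_K/L_S) / (d_K/d_S)²
= 3.00 / (20.0)² = 3.00 / 400.0 = 0.007500.

0.0075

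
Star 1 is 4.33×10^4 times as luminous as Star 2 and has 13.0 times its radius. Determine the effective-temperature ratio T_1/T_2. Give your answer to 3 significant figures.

L ∝ R²T⁴ gives T ∝ (L/R²)^(1/4), so
T_1/T_2 = (4.33×10^4 / 13.0²)^(1/4) = (256.2)^(1/4) = 4.001.

4.00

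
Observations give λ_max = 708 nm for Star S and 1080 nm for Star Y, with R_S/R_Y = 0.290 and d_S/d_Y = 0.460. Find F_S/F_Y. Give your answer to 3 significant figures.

Wien's law: T_S/T_Y = λ_Y/λ_S = 1080/708 = 1.525.
L_S/L_Y = (R_S/R_Y)²(T_S/T_Y)⁴ = (0.290)²(1.525)⁴ = 0.4554.
F_S/F_Y = (L_S/L_Y)/(d_S/d_Y)² = 0.4554/(0.460)² = 2.152.

2.15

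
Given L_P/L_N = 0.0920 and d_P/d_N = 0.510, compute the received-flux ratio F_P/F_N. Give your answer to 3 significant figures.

0.354

F = L/(4πd²), so F_P/F_N = (L_P/L_N) / (d_P/d_N)²
= 0.0920 / (0.510)² = 0.0920 / 0.2601 = 0.3537.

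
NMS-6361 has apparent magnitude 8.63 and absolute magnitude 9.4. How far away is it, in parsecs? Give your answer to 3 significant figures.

m − M = 5 log₁₀(d/10 pc)
8.63 − (9.4) = -0.77 = 5 log₁₀(d/10)
d = 10 × 10^(-0.77/5) = 10 × 10^-0.154 = 7.015 pc.

7.01 pc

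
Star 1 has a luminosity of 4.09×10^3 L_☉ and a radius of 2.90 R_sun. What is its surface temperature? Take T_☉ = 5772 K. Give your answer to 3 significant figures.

2.71×10^4 K

T/T_☉ = (L/L_☉)^(1/4) / (R/R_☉)^(1/2)
T = 5772 × (4.09×10^3)^(1/4) / √(2.90) = 5772 × 7.997 / 1.703 = 2.711×10^4 K.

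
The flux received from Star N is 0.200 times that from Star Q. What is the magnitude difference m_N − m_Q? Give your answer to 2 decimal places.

1.75

m_N − m_Q = −2.5 log₁₀(F_N/F_Q) = −2.5 log₁₀(0.200) = −2.5 × (-0.699) = 1.747.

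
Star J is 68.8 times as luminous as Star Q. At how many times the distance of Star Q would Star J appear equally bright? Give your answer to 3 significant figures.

8.29

Equal flux requires L_J/d_J² = L_Q/d_Q², so d_J/d_Q = √(L_J/L_Q)
= √(68.8) = 8.295.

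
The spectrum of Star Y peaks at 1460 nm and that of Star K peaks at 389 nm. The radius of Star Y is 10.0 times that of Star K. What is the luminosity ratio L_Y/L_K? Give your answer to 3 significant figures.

0.504

Wien's law gives T ∝ 1/λ_max, so T_Y/T_K = λ_K/λ_Y = 389/1460 = 0.2664.
Then L ∝ R²T⁴ gives L_Y/L_K = (10.0)² × (0.2664)⁴ = 100.0 × 0.005039 = 0.5039.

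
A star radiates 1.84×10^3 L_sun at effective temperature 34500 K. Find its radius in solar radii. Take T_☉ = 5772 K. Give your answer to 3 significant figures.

1.20 solar radii

R/R_☉ = √(L/L_☉) / (T/T_☉)² = √(1.84×10^3) / (5.977)²
       = 42.90 / 35.73 = 1.201.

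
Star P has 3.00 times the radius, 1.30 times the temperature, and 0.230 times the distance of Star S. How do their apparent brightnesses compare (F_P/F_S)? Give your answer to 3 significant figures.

L_P/L_S = (R_P/R_S)²(T_P/T_S)⁴ = (3.00)² × (1.30)⁴ = 25.70.
F_P/F_S = (L_P/L_S)/(d_P/d_S)² = 25.70 / (0.230)² = 485.9.

486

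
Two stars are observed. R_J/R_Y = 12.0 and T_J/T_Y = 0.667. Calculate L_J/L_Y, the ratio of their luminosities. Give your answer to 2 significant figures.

From the Stefan–Boltzmann law, L ∝ R²T⁴, so
L_J/L_Y = (R_J/R_Y)² (T_J/T_Y)⁴ = (12.0)² × (0.667)⁴ = 144.0 × 0.1979 = 28.50.

29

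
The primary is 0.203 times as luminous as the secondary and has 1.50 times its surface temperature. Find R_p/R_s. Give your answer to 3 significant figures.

L ∝ R²T⁴ gives R ∝ √L / T², so
R_p/R_s = √(0.203) / (1.50)² = 0.4506 / 2.250 = 0.2002.

0.200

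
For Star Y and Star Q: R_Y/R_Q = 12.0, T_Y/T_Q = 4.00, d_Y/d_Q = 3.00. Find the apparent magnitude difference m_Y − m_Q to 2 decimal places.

L_Y/L_Q = (12.0)²(4.00)⁴ = 3.686×10^4.
F_Y/F_Q = (L_Y/L_Q)/(d_Y/d_Q)² = 3.686×10^4/9.000 = 4096.
m_Y − m_Q = −2.5 log₁₀(4096) = -9.03.

-9.03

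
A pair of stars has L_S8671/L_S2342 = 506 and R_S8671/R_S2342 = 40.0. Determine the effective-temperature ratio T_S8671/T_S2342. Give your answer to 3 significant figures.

L ∝ R²T⁴ gives T ∝ (L/R²)^(1/4), so
T_S8671/T_S2342 = (506 / 40.0²)^(1/4) = (0.3162)^(1/4) = 0.7499.

0.750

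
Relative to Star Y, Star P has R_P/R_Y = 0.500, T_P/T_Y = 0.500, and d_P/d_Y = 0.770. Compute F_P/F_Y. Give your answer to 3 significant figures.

0.0264

L_P/L_Y = (R_P/R_Y)²(T_P/T_Y)⁴ = (0.500)² × (0.500)⁴ = 0.01562.
F_P/F_Y = (L_P/L_Y)/(d_P/d_Y)² = 0.01562 / (0.770)² = 0.02635.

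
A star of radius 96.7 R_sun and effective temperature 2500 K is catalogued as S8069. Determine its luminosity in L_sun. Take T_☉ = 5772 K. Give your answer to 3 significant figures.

329 L_sun

L/L_☉ = (R/R_☉)² (T/T_☉)⁴ = (96.7)² × (2500/5772)⁴
       = 9351 × (0.4331)⁴ = 9351 × 0.03519 = 329.1.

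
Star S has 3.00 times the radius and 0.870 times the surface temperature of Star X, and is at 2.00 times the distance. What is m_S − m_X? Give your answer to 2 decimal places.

-0.28

L_S/L_X = (3.00)²(0.870)⁴ = 5.156.
F_S/F_X = (L_S/L_X)/(d_S/d_X)² = 5.156/4.000 = 1.289.
m_S − m_X = −2.5 log₁₀(1.289) = -0.28.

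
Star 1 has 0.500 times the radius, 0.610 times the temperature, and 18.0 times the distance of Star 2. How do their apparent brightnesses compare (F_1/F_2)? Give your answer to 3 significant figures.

L_1/L_2 = (R_1/R_2)²(T_1/T_2)⁴ = (0.500)² × (0.610)⁴ = 0.03461.
F_1/F_2 = (L_1/L_2)/(d_1/d_2)² = 0.03461 / (18.0)² = 1.068×10^-4.

1.07×10^-4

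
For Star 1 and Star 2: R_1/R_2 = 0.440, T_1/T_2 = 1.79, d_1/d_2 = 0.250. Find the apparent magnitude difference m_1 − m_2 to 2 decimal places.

L_1/L_2 = (0.440)²(1.79)⁴ = 1.988.
F_1/F_2 = (L_1/L_2)/(d_1/d_2)² = 1.988/0.06250 = 31.80.
m_1 − m_2 = −2.5 log₁₀(31.80) = -3.76.

-3.76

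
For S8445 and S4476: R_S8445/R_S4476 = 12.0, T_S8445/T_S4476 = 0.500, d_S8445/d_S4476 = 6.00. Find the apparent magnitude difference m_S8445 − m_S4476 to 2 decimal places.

L_S8445/L_S4476 = (12.0)²(0.500)⁴ = 9.000.
F_S8445/F_S4476 = (L_S8445/L_S4476)/(d_S8445/d_S4476)² = 9.000/36.00 = 0.2500.
m_S8445 − m_S4476 = −2.5 log₁₀(0.2500) = 1.51.

1.51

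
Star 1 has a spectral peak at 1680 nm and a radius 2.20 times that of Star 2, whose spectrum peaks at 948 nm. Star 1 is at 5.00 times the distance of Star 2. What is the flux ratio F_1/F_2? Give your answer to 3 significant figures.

0.0196

Wien's law: T_1/T_2 = λ_2/λ_1 = 948/1680 = 0.5643.
L_1/L_2 = (R_1/R_2)²(T_1/T_2)⁴ = (2.20)²(0.5643)⁴ = 0.4907.
F_1/F_2 = (L_1/L_2)/(d_1/d_2)² = 0.4907/(5.00)² = 0.01963.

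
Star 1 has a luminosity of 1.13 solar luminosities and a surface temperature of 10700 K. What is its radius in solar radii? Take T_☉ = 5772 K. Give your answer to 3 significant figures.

0.309 solar radii

R/R_☉ = √(L/L_☉) / (T/T_☉)² = √(1.13) / (1.854)²
       = 1.063 / 3.436 = 0.3093.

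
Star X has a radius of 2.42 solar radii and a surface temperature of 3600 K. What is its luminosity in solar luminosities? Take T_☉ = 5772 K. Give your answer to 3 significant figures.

0.886 solar luminosities

L/L_☉ = (R/R_☉)² (T/T_☉)⁴ = (2.42)² × (3600/5772)⁴
       = 5.856 × (0.6237)⁴ = 5.856 × 0.1513 = 0.8862.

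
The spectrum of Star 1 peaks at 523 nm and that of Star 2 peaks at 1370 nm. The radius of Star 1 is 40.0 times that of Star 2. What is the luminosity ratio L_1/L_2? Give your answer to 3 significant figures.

7.53×10^4

Wien's law gives T ∝ 1/λ_max, so T_1/T_2 = λ_2/λ_1 = 1370/523 = 2.620.
Then L ∝ R²T⁴ gives L_1/L_2 = (40.0)² × (2.620)⁴ = 1600 × 47.08 = 7.533×10^4.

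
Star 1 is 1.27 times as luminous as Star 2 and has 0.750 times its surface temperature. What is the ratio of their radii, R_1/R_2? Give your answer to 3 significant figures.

2.00

L ∝ R²T⁴ gives R ∝ √L / T², so
R_1/R_2 = √(1.27) / (0.750)² = 1.127 / 0.5625 = 2.003.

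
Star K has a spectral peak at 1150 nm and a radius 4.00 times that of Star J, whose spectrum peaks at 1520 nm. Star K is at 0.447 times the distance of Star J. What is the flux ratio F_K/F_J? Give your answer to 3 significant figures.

244

Wien's law: T_K/T_J = λ_J/λ_K = 1520/1150 = 1.322.
L_K/L_J = (R_K/R_J)²(T_K/T_J)⁴ = (4.00)²(1.322)⁴ = 48.83.
F_K/F_J = (L_K/L_J)/(d_K/d_J)² = 48.83/(0.447)² = 244.4.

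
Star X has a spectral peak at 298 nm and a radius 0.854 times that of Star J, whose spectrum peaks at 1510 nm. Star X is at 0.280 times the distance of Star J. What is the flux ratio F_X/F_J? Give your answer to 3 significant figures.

Wien's law: T_X/T_J = λ_J/λ_X = 1510/298 = 5.067.
L_X/L_J = (R_X/R_J)²(T_X/T_J)⁴ = (0.854)²(5.067)⁴ = 480.8.
F_X/F_J = (L_X/L_J)/(d_X/d_J)² = 480.8/(0.280)² = 6133.

6.13×10^3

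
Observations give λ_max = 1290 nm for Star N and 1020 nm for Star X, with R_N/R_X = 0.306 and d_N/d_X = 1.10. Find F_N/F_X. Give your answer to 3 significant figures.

0.0302

Wien's law: T_N/T_X = λ_X/λ_N = 1020/1290 = 0.7907.
L_N/L_X = (R_N/R_X)²(T_N/T_X)⁴ = (0.306)²(0.7907)⁴ = 0.03660.
F_N/F_X = (L_N/L_X)/(d_N/d_X)² = 0.03660/(1.10)² = 0.03025.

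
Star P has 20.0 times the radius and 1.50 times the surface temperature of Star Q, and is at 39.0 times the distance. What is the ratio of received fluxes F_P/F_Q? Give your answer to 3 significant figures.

1.33

L_P/L_Q = (R_P/R_Q)²(T_P/T_Q)⁴ = (20.0)² × (1.50)⁴ = 2025.
F_P/F_Q = (L_P/L_Q)/(d_P/d_Q)² = 2025 / (39.0)² = 1.331.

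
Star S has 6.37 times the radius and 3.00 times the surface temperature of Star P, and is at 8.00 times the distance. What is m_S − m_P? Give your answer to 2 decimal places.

L_S/L_P = (6.37)²(3.00)⁴ = 3287.
F_S/F_P = (L_S/L_P)/(d_S/d_P)² = 3287/64.00 = 51.36.
m_S − m_P = −2.5 log₁₀(51.36) = -4.28.

-4.28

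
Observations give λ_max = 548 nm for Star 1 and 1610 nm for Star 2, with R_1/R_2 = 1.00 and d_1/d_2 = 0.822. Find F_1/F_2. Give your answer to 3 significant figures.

110

Wien's law: T_1/T_2 = λ_2/λ_1 = 1610/548 = 2.938.
L_1/L_2 = (R_1/R_2)²(T_1/T_2)⁴ = (1.00)²(2.938)⁴ = 74.50.
F_1/F_2 = (L_1/L_2)/(d_1/d_2)² = 74.50/(0.822)² = 110.3.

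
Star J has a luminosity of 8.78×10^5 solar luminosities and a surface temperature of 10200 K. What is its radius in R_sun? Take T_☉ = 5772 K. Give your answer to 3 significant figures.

R/R_☉ = √(L/L_☉) / (T/T_☉)² = √(8.78×10^5) / (1.767)²
       = 937.0 / 3.123 = 300.1.

300 R_sun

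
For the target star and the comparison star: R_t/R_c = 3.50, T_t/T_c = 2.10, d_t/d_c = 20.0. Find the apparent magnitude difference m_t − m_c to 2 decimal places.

L_t/L_c = (3.50)²(2.10)⁴ = 238.2.
F_t/F_c = (L_t/L_c)/(d_t/d_c)² = 238.2/400.0 = 0.5956.
m_t − m_c = −2.5 log₁₀(0.5956) = 0.56.

0.56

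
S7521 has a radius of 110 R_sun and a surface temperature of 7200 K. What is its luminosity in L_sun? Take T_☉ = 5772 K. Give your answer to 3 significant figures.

L/L_☉ = (R/R_☉)² (T/T_☉)⁴ = (110)² × (7200/5772)⁴
       = 1.210×10^4 × (1.247)⁴ = 1.210×10^4 × 2.421 = 2.930×10^4.

2.93×10^4 L_sun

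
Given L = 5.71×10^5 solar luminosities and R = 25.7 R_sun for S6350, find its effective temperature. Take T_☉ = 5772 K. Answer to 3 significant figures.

3.13×10^4 K

T/T_☉ = (L/L_☉)^(1/4) / (R/R_☉)^(1/2)
T = 5772 × (5.71×10^5)^(1/4) / √(25.7) = 5772 × 27.49 / 5.070 = 3.130×10^4 K.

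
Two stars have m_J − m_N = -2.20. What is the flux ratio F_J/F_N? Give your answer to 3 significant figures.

F_J/F_N = 10^(−(m_J − m_N)/2.5) = 10^(2.20/2.5) = 10^0.880 = 7.586.

7.59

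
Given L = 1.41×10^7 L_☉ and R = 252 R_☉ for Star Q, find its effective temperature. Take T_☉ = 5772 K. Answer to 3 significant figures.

2.23×10^4 K

T/T_☉ = (L/L_☉)^(1/4) / (R/R_☉)^(1/2)
T = 5772 × (1.41×10^7)^(1/4) / √(252) = 5772 × 61.28 / 15.87 = 2.228×10^4 K.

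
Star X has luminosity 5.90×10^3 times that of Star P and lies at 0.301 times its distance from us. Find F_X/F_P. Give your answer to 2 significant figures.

F = L/(4πd²), so F_X/F_P = (L_X/L_P) / (d_X/d_P)²
= 5.90×10^3 / (0.301)² = 5.90×10^3 / 0.09060 = 6.512×10^4.

6.5×10^4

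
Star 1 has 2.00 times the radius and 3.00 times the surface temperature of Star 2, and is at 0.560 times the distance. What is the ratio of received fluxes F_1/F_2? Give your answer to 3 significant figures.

L_1/L_2 = (R_1/R_2)²(T_1/T_2)⁴ = (2.00)² × (3.00)⁴ = 324.0.
F_1/F_2 = (L_1/L_2)/(d_1/d_2)² = 324.0 / (0.560)² = 1033.

1.03×10^3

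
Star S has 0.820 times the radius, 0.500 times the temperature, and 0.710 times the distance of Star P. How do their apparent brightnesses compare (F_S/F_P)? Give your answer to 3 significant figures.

L_S/L_P = (R_S/R_P)²(T_S/T_P)⁴ = (0.820)² × (0.500)⁴ = 0.04202.
F_S/F_P = (L_S/L_P)/(d_S/d_P)² = 0.04202 / (0.710)² = 0.08337.

0.0834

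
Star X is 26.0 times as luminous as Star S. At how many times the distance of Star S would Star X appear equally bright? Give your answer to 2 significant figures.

5.1

Equal flux requires L_X/d_X² = L_S/d_S², so d_X/d_S = √(L_X/L_S)
= √(26.0) = 5.099.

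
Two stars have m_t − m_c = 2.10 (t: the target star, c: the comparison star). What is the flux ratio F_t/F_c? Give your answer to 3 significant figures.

F_t/F_c = 10^(−(m_t − m_c)/2.5) = 10^(-2.10/2.5) = 10^-0.840 = 0.1445.

0.145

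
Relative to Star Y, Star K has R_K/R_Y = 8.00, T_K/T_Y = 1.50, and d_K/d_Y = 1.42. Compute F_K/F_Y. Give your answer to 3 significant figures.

L_K/L_Y = (R_K/R_Y)²(T_K/T_Y)⁴ = (8.00)² × (1.50)⁴ = 324.0.
F_K/F_Y = (L_K/L_Y)/(d_K/d_Y)² = 324.0 / (1.42)² = 160.7.

161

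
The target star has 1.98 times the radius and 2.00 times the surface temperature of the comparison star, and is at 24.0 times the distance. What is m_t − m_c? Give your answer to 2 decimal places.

L_t/L_c = (1.98)²(2.00)⁴ = 62.73.
F_t/F_c = (L_t/L_c)/(d_t/d_c)² = 62.73/576.0 = 0.1089.
m_t − m_c = −2.5 log₁₀(0.1089) = 2.41.

2.41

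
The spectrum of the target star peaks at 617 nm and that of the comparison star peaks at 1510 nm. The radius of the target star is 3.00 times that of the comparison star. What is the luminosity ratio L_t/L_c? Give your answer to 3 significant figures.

323

Wien's law gives T ∝ 1/λ_max, so T_t/T_c = λ_c/λ_t = 1510/617 = 2.447.
Then L ∝ R²T⁴ gives L_t/L_c = (3.00)² × (2.447)⁴ = 9.000 × 35.87 = 322.9.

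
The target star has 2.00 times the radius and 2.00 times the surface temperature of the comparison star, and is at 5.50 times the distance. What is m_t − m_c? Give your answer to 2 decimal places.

-0.81

L_t/L_c = (2.00)²(2.00)⁴ = 64.00.
F_t/F_c = (L_t/L_c)/(d_t/d_c)² = 64.00/30.25 = 2.116.
m_t − m_c = −2.5 log₁₀(2.116) = -0.81.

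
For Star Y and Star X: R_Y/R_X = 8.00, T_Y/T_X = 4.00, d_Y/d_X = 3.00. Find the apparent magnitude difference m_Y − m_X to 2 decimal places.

L_Y/L_X = (8.00)²(4.00)⁴ = 1.638×10^4.
F_Y/F_X = (L_Y/L_X)/(d_Y/d_X)² = 1.638×10^4/9.000 = 1820.
m_Y − m_X = −2.5 log₁₀(1820) = -8.15.

-8.15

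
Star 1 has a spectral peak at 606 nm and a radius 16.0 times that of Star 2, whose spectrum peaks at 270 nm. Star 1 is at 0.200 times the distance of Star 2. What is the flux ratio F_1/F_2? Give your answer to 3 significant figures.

252

Wien's law: T_1/T_2 = λ_2/λ_1 = 270/606 = 0.4455.
L_1/L_2 = (R_1/R_2)²(T_1/T_2)⁴ = (16.0)²(0.4455)⁴ = 10.09.
F_1/F_2 = (L_1/L_2)/(d_1/d_2)² = 10.09/(0.200)² = 252.2.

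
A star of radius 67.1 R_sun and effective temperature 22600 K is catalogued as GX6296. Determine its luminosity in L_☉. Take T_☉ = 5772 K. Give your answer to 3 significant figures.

1.06×10^6 L_☉

L/L_☉ = (R/R_☉)² (T/T_☉)⁴ = (67.1)² × (22600/5772)⁴
       = 4502 × (3.915)⁴ = 4502 × 235.0 = 1.058×10^6.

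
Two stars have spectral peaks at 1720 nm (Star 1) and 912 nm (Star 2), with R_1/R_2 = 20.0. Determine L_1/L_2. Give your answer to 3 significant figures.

31.6

Wien's law gives T ∝ 1/λ_max, so T_1/T_2 = λ_2/λ_1 = 912/1720 = 0.5302.
Then L ∝ R²T⁴ gives L_1/L_2 = (20.0)² × (0.5302)⁴ = 400.0 × 0.07904 = 31.62.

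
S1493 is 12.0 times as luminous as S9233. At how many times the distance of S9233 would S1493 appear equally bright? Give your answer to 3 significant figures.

Equal flux requires L_S1493/d_S1493² = L_S9233/d_S9233², so d_S1493/d_S9233 = √(L_S1493/L_S9233)
= √(12.0) = 3.464.

3.46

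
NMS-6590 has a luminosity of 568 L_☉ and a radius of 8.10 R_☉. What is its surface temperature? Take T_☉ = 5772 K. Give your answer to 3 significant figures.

9.90×10^3 K

T/T_☉ = (L/L_☉)^(1/4) / (R/R_☉)^(1/2)
T = 5772 × (568)^(1/4) / √(8.10) = 5772 × 4.882 / 2.846 = 9901 K.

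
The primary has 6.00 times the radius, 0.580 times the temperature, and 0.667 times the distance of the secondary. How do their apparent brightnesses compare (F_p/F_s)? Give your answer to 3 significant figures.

9.16

L_p/L_s = (R_p/R_s)²(T_p/T_s)⁴ = (6.00)² × (0.580)⁴ = 4.074.
F_p/F_s = (L_p/L_s)/(d_p/d_s)² = 4.074 / (0.667)² = 9.157.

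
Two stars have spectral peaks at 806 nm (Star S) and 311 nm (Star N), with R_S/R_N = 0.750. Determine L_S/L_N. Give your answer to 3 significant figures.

Wien's law gives T ∝ 1/λ_max, so T_S/T_N = λ_N/λ_S = 311/806 = 0.3859.
Then L ∝ R²T⁴ gives L_S/L_N = (0.750)² × (0.3859)⁴ = 0.5625 × 0.02217 = 0.01247.

0.0125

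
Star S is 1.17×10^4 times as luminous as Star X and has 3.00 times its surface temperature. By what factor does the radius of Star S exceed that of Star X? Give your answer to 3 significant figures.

12.0

L ∝ R²T⁴ gives R ∝ √L / T², so
R_S/R_X = √(1.17×10^4) / (3.00)² = 108.2 / 9.000 = 12.02.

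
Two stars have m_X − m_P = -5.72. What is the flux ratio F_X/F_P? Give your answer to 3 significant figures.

194

F_X/F_P = 10^(−(m_X − m_P)/2.5) = 10^(5.72/2.5) = 10^2.288 = 194.1.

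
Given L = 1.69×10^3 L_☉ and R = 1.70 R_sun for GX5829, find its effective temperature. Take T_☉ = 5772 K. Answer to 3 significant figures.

2.84×10^4 K

T/T_☉ = (L/L_☉)^(1/4) / (R/R_☉)^(1/2)
T = 5772 × (1.69×10^3)^(1/4) / √(1.70) = 5772 × 6.412 / 1.304 = 2.838×10^4 K.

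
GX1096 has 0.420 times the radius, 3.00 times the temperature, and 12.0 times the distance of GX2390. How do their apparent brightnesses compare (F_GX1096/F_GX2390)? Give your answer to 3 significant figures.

0.0992

L_GX1096/L_GX2390 = (R_GX1096/R_GX2390)²(T_GX1096/T_GX2390)⁴ = (0.420)² × (3.00)⁴ = 14.29.
F_GX1096/F_GX2390 = (L_GX1096/L_GX2390)/(d_GX1096/d_GX2390)² = 14.29 / (12.0)² = 0.09922.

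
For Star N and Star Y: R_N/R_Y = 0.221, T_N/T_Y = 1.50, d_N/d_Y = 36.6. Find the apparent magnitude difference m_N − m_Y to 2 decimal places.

9.33

L_N/L_Y = (0.221)²(1.50)⁴ = 0.2473.
F_N/F_Y = (L_N/L_Y)/(d_N/d_Y)² = 0.2473/1340 = 1.846×10^-4.
m_N − m_Y = −2.5 log₁₀(1.846×10^-4) = 9.33.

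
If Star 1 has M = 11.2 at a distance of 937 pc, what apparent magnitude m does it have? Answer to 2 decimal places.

m = M + 5 log₁₀(d/10 pc) = 11.2 + 5 log₁₀(937/10)
  = 11.2 + 5 × 1.972 = 11.2 + 9.86 = 21.06.

21.06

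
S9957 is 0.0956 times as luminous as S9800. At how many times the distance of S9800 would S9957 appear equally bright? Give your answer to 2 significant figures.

Equal flux requires L_S9957/d_S9957² = L_S9800/d_S9800², so d_S9957/d_S9800 = √(L_S9957/L_S9800)
= √(0.0956) = 0.3092.

0.31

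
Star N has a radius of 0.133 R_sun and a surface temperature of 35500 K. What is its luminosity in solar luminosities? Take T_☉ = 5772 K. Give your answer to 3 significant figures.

L/L_☉ = (R/R_☉)² (T/T_☉)⁴ = (0.133)² × (35500/5772)⁴
       = 0.01769 × (6.150)⁴ = 0.01769 × 1431 = 25.31.

25.3 solar luminosities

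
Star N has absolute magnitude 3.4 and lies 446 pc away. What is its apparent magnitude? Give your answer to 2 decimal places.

11.65

m = M + 5 log₁₀(d/10 pc) = 3.4 + 5 log₁₀(446/10)
  = 3.4 + 5 × 1.649 = 3.4 + 8.25 = 11.65.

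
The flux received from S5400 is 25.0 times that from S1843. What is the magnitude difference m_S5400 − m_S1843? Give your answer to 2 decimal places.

m_S5400 − m_S1843 = −2.5 log₁₀(F_S5400/F_S1843) = −2.5 log₁₀(25.0) = −2.5 × (1.398) = -3.495.

-3.49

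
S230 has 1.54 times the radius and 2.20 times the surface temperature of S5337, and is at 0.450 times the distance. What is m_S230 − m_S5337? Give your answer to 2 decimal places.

L_S230/L_S5337 = (1.54)²(2.20)⁴ = 55.56.
F_S230/F_S5337 = (L_S230/L_S5337)/(d_S230/d_S5337)² = 55.56/0.2025 = 274.4.
m_S230 − m_S5337 = −2.5 log₁₀(274.4) = -6.10.

-6.10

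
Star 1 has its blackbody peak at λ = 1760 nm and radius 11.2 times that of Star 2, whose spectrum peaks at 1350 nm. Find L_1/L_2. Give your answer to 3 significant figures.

Wien's law gives T ∝ 1/λ_max, so T_1/T_2 = λ_2/λ_1 = 1350/1760 = 0.7670.
Then L ∝ R²T⁴ gives L_1/L_2 = (11.2)² × (0.7670)⁴ = 125.4 × 0.3462 = 43.42.

43.4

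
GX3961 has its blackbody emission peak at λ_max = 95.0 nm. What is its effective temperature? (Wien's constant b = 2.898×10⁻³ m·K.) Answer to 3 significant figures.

3.05×10^4 K

T = b/λ_max = 2.898×10⁻³ / (95.0×10⁻⁹) = 3.051×10^4 K.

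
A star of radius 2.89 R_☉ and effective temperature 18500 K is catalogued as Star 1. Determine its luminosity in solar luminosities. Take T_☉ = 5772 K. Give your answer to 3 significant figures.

L/L_☉ = (R/R_☉)² (T/T_☉)⁴ = (2.89)² × (18500/5772)⁴
       = 8.352 × (3.205)⁴ = 8.352 × 105.5 = 881.4.

881 solar luminosities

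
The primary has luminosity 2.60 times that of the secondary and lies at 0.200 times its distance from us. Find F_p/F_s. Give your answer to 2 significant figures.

65

F = L/(4πd²), so F_p/F_s = (L_p/L_s) / (d_p/d_s)²
= 2.60 / (0.200)² = 2.60 / 0.04000 = 65.00.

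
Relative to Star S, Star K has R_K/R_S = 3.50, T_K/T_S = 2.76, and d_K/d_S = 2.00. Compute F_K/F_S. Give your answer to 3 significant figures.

L_K/L_S = (R_K/R_S)²(T_K/T_S)⁴ = (3.50)² × (2.76)⁴ = 710.8.
F_K/F_S = (L_K/L_S)/(d_K/d_S)² = 710.8 / (2.00)² = 177.7.

178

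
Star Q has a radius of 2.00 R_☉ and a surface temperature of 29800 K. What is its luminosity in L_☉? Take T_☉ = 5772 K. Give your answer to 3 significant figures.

2.84×10^3 L_☉

L/L_☉ = (R/R_☉)² (T/T_☉)⁴ = (2.00)² × (29800/5772)⁴
       = 4.000 × (5.163)⁴ = 4.000 × 710.5 = 2842.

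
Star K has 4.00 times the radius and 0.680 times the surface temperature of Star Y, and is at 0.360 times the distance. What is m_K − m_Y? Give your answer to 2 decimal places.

L_K/L_Y = (4.00)²(0.680)⁴ = 3.421.
F_K/F_Y = (L_K/L_Y)/(d_K/d_Y)² = 3.421/0.1296 = 26.40.
m_K − m_Y = −2.5 log₁₀(26.40) = -3.55.

-3.55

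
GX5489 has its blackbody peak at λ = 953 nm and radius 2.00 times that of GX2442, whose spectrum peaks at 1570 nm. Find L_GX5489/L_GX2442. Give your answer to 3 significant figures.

Wien's law gives T ∝ 1/λ_max, so T_GX5489/T_GX2442 = λ_GX2442/λ_GX5489 = 1570/953 = 1.647.
Then L ∝ R²T⁴ gives L_GX5489/L_GX2442 = (2.00)² × (1.647)⁴ = 4.000 × 7.366 = 29.46.

29.5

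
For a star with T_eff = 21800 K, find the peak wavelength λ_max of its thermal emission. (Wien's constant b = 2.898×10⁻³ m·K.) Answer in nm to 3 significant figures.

133 nm

λ_max = b/T = 2.898×10⁻³ / 21800 = 1.33×10^-7 m = 132.9 nm.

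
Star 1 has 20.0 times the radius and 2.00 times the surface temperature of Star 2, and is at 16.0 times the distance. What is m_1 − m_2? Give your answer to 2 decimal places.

-3.49

L_1/L_2 = (20.0)²(2.00)⁴ = 6400.
F_1/F_2 = (L_1/L_2)/(d_1/d_2)² = 6400/256.0 = 25.00.
m_1 − m_2 = −2.5 log₁₀(25.00) = -3.49.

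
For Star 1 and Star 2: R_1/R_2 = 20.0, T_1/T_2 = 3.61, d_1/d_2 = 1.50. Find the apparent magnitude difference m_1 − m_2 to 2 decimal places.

L_1/L_2 = (20.0)²(3.61)⁴ = 6.793×10^4.
F_1/F_2 = (L_1/L_2)/(d_1/d_2)² = 6.793×10^4/2.250 = 3.019×10^4.
m_1 − m_2 = −2.5 log₁₀(3.019×10^4) = -11.20.

-11.20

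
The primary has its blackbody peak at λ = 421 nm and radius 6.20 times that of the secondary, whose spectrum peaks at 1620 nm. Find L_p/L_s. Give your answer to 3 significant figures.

Wien's law gives T ∝ 1/λ_max, so T_p/T_s = λ_s/λ_p = 1620/421 = 3.848.
Then L ∝ R²T⁴ gives L_p/L_s = (6.20)² × (3.848)⁴ = 38.44 × 219.2 = 8428.

8.43×10^3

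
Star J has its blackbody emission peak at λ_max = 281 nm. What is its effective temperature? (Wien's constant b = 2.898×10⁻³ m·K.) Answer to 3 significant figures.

1.03×10^4 K

T = b/λ_max = 2.898×10⁻³ / (281×10⁻⁹) = 1.031×10^4 K.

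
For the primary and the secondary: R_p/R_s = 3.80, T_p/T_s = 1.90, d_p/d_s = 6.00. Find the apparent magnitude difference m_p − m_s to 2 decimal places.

-1.80

L_p/L_s = (3.80)²(1.90)⁴ = 188.2.
F_p/F_s = (L_p/L_s)/(d_p/d_s)² = 188.2/36.00 = 5.227.
m_p − m_s = −2.5 log₁₀(5.227) = -1.80.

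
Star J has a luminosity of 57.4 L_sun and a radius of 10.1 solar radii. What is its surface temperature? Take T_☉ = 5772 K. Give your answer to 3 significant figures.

T/T_☉ = (L/L_☉)^(1/4) / (R/R_☉)^(1/2)
T = 5772 × (57.4)^(1/4) / √(10.1) = 5772 × 2.753 / 3.178 = 4999 K.

5.00×10^3 K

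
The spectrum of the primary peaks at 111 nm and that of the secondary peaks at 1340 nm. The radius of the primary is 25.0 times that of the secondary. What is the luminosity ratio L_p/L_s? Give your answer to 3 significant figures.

1.33×10^7

Wien's law gives T ∝ 1/λ_max, so T_p/T_s = λ_s/λ_p = 1340/111 = 12.07.
Then L ∝ R²T⁴ gives L_p/L_s = (25.0)² × (12.07)⁴ = 625.0 × 2.124×10^4 = 1.327×10^7.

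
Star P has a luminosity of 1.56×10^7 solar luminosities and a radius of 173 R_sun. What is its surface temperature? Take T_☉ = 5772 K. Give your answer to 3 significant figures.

T/T_☉ = (L/L_☉)^(1/4) / (R/R_☉)^(1/2)
T = 5772 × (1.56×10^7)^(1/4) / √(173) = 5772 × 62.85 / 13.15 = 2.758×10^4 K.

2.76×10^4 K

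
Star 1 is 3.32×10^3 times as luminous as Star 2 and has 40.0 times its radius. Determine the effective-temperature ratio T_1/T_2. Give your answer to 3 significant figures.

L ∝ R²T⁴ gives T ∝ (L/R²)^(1/4), so
T_1/T_2 = (3.32×10^3 / 40.0²)^(1/4) = (2.075)^(1/4) = 1.200.

1.20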